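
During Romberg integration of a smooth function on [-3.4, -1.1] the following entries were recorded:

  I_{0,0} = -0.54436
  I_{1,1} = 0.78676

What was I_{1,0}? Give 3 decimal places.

From I_{1,1} = (4·I_{1,0} − I_{0,0})/3, solve for I_{1,0}:
4·I_{1,0} = 3·0.78676 + (-0.54436) = 1.81592
I_{1,0} = 0.45398

0.454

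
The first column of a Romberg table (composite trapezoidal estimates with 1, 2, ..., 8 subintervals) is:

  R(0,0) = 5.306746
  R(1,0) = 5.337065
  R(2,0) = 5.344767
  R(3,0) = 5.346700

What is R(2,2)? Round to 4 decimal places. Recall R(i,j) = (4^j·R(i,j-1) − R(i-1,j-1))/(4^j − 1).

5.3473

R(1,1) = (4·5.337065 − 5.306746) / 3 = 5.347171
R(2,1) = 5.344767 + (5.344767 − 5.337065)/3 = 5.347334
R(2,2) = (16·5.347334 − 5.347171) / 15 = 5.347345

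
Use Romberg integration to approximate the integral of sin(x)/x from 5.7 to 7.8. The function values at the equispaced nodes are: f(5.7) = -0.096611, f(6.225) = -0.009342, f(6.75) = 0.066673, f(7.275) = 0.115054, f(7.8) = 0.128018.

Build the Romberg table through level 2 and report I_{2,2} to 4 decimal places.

I_{0,0} (trapezoid, 1 panel, h=2.1000): 0.032977
I_{1,0} (trapezoid, 2 panels, h=1.0500): 0.086495
I_{2,0} (trapezoid, 4 panels, h=0.5250): 0.098746
I_{1,1} = 0.086495 + (0.086495 − 0.032977)/3 = 0.104334
I_{2,1} = 0.098746 + (0.098746 − 0.086495)/3 = 0.102830
I_{2,2} = 0.102830 + (0.102830 − 0.104334)/15 = 0.102730

0.1027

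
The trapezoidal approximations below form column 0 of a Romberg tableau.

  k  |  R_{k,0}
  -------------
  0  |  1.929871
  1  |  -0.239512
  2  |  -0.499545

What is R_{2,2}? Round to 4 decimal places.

R_{1,1} = -0.239512 + (-0.239512 − 1.929871)/3 = -0.962640
R_{2,1} = -0.499545 + (-0.499545 − (-0.239512))/3 = -0.586223
R_{2,2} = (16·(-0.586223) − (-0.962640)) / 15 = -0.561129

-0.5611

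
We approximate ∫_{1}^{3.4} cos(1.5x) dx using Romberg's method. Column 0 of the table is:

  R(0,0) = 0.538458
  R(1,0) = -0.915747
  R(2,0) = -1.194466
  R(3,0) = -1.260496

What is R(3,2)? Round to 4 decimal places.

-1.2822

Richardson extrapolation on the trapezoidal column (denominator 4−1=3):
R(2,1) = (4·(-1.194466) − (-0.915747)) / 3 = -1.287372
R(3,1) = -1.260496 + (-1.260496 − (-1.194466))/3 = -1.282506
R(3,2) = (16·(-1.282506) − (-1.287372)) / 15 = -1.282182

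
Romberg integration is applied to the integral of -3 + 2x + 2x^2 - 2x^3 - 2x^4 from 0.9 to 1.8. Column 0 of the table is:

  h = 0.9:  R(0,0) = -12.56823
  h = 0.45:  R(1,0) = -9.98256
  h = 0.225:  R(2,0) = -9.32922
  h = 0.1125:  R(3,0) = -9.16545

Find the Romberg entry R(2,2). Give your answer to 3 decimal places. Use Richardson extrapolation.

-9.111

R(1,1) = (4·(-9.98256) − (-12.56823)) / 3 = -9.12067
R(2,1) = -9.32922 + (-9.32922 − (-9.98256))/3 = -9.11144
R(2,2) = -9.11144 + (-9.11144 − (-9.12067))/15 = -9.11082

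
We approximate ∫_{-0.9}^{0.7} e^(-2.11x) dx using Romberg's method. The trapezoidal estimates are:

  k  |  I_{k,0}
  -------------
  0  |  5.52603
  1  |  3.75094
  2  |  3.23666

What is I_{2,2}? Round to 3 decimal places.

3.059

I_{1,1} = 3.75094 + (3.75094 − 5.52603)/3 = 3.15924
I_{2,1} = 3.23666 + (3.23666 − 3.75094)/3 = 3.06523
I_{2,2} = 3.06523 + (3.06523 − 3.15924)/15 = 3.05896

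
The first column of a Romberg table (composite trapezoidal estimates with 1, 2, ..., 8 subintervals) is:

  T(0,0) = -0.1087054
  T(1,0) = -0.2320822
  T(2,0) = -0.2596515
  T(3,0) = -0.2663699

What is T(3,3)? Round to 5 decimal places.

T(1,1) = (4·(-0.2320822) − (-0.1087054)) / 3 = -0.2732078
T(2,1) = (4·(-0.2596515) − (-0.2320822)) / 3 = -0.2688413
T(3,1) = -0.2663699 + (-0.2663699 − (-0.2596515))/3 = -0.2686094
T(2,2) = (16·(-0.2688413) − (-0.2732078)) / 15 = -0.2685502
T(3,2) = -0.2686094 + (-0.2686094 − (-0.2688413))/15 = -0.2685939
T(3,3) = (64·(-0.2685939) − (-0.2685502)) / 63 = -0.2685946

-0.26859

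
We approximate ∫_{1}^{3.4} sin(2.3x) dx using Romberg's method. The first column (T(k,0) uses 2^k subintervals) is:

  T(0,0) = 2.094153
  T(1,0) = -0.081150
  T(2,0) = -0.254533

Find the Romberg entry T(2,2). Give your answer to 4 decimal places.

Richardson extrapolation on the trapezoidal column (denominator 4−1=3):
T(1,1) = (4·(-0.081150) − 2.094153) / 3 = -0.806251
T(2,1) = -0.254533 + (-0.254533 − (-0.081150))/3 = -0.312327
T(2,2) = -0.312327 + (-0.312327 − (-0.806251))/15 = -0.279399

-0.2794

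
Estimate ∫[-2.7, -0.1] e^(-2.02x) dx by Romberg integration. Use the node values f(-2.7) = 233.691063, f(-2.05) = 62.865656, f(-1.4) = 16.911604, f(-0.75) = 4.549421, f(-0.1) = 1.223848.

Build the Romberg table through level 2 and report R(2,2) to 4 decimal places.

R(0,0) (trapezoid, 1 panel, h=2.6000): 305.389384
R(1,0) (trapezoid, 2 panels, h=1.3000): 174.679777
R(2,0) (trapezoid, 4 panels, h=0.6500): 131.159689
R(1,1) = 174.679777 + (174.679777 − 305.389384)/3 = 131.109908
R(2,1) = 131.159689 + (131.159689 − 174.679777)/3 = 116.652993
R(2,2) = 116.652993 + (116.652993 − 131.109908)/15 = 115.689199

115.6892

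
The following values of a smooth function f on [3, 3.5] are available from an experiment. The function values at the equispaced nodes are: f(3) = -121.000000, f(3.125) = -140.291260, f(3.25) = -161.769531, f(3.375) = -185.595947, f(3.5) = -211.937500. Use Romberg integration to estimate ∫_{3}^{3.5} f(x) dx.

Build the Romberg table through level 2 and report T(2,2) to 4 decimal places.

T(0,0) (trapezoid, 1 panel, h=0.5000): -83.234375
T(1,0) (trapezoid, 2 panels, h=0.2500): -82.059570
T(2,0) (trapezoid, 4 panels, h=0.1250): -81.765686
T(1,1) = -82.059570 + (-82.059570 − (-83.234375))/3 = -81.667968
T(2,1) = -81.765686 + (-81.765686 − (-82.059570))/3 = -81.667725
T(2,2) = -81.667725 + (-81.667725 − (-81.667968))/15 = -81.667709

-81.6677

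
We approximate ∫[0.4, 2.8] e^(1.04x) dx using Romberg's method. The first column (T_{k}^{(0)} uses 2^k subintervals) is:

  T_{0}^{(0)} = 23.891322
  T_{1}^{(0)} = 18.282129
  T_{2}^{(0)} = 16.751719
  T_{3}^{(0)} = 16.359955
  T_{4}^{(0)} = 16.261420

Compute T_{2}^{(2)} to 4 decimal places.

T_{1}^{(1)} = 18.282129 + (18.282129 − 23.891322)/3 = 16.412398
T_{2}^{(1)} = (4·16.751719 − 18.282129) / 3 = 16.241582
T_{2}^{(2)} = (16·16.241582 − 16.412398) / 15 = 16.230194

16.2302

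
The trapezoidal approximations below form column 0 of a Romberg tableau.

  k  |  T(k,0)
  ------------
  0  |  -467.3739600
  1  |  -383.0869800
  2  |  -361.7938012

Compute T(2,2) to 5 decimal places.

-354.67639

Richardson extrapolation on the trapezoidal column (denominator 4−1=3):
T(1,1) = -383.0869800 + (-383.0869800 − (-467.3739600))/3 = -354.9913200
T(2,1) = -361.7938012 + (-361.7938012 − (-383.0869800))/3 = -354.6960749
T(2,2) = -354.6960749 + (-354.6960749 − (-354.9913200))/15 = -354.6763919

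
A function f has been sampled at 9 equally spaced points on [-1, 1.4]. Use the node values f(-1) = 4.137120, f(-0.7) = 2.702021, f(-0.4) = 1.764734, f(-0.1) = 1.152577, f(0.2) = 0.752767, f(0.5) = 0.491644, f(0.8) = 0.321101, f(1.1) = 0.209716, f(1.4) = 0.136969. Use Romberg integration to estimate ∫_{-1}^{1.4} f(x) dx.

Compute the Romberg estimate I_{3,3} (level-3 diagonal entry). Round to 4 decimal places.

I_{0,0} (trapezoid, 1 panel, h=2.4000): 5.128907
I_{1,0} (trapezoid, 2 panels, h=1.2000): 3.467774
I_{2,0} (trapezoid, 4 panels, h=0.6000): 2.985388
I_{3,0} (trapezoid, 8 panels, h=0.3000): 2.859481
I_{1,1} = 3.467774 + (3.467774 − 5.128907)/3 = 2.914063
I_{2,1} = 2.985388 + (2.985388 − 3.467774)/3 = 2.824593
I_{3,1} = 2.859481 + (2.859481 − 2.985388)/3 = 2.817512
I_{2,2} = 2.824593 + (2.824593 − 2.914063)/15 = 2.818628
I_{3,2} = 2.817512 + (2.817512 − 2.824593)/15 = 2.817040
I_{3,3} = 2.817040 + (2.817040 − 2.818628)/63 = 2.817015

2.8170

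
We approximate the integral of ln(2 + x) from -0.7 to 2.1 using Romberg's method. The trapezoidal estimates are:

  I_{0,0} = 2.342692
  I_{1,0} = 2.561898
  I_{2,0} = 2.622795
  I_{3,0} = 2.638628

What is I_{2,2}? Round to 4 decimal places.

2.6436

Richardson extrapolation on the trapezoidal column (denominator 4−1=3):
I_{1,1} = (4·2.561898 − 2.342692) / 3 = 2.634967
I_{2,1} = 2.622795 + (2.622795 − 2.561898)/3 = 2.643094
I_{2,2} = (16·2.643094 − 2.634967) / 15 = 2.643636
(Column j=1 coincides with Simpson's rule on the same nodes.)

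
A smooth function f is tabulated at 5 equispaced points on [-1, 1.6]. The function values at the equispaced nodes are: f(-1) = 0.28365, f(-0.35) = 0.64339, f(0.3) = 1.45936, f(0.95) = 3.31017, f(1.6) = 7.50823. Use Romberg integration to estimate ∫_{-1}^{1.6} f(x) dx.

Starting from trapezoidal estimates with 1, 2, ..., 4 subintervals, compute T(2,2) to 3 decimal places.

T(0,0) (trapezoid, 1 panel, h=2.6000): 10.12944
T(1,0) (trapezoid, 2 panels, h=1.3000): 6.96189
T(2,0) (trapezoid, 4 panels, h=0.6500): 6.05076
T(1,1) = 6.96189 + (6.96189 − 10.12944)/3 = 5.90604
T(2,1) = 6.05076 + (6.05076 − 6.96189)/3 = 5.74705
T(2,2) = 5.74705 + (5.74705 − 5.90604)/15 = 5.73645

5.736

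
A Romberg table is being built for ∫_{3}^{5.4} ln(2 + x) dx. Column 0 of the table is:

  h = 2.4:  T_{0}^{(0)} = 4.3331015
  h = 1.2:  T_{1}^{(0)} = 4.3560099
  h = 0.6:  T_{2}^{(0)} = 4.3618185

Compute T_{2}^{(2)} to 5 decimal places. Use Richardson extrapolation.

T_{1}^{(1)} = 4.3560099 + (4.3560099 − 4.3331015)/3 = 4.3636460
T_{2}^{(1)} = (4·4.3618185 − 4.3560099) / 3 = 4.3637547
T_{2}^{(2)} = (16·4.3637547 − 4.3636460) / 15 = 4.3637619

4.36376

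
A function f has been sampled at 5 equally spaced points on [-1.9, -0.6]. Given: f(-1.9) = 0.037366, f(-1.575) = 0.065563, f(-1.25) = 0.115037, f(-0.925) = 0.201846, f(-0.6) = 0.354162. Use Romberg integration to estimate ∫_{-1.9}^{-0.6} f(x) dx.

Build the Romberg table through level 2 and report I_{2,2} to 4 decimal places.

I_{0,0} (trapezoid, 1 panel, h=1.3000): 0.254493
I_{1,0} (trapezoid, 2 panels, h=0.6500): 0.202021
I_{2,0} (trapezoid, 4 panels, h=0.3250): 0.187918
I_{1,1} = 0.202021 + (0.202021 − 0.254493)/3 = 0.184530
I_{2,1} = 0.187918 + (0.187918 − 0.202021)/3 = 0.183217
I_{2,2} = 0.183217 + (0.183217 − 0.184530)/15 = 0.183129

0.1831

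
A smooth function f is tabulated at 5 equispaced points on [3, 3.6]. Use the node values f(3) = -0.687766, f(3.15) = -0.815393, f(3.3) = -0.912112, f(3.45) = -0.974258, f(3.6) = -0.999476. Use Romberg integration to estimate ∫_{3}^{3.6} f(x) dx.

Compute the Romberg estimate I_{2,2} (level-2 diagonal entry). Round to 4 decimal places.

I_{0,0} (trapezoid, 1 panel, h=0.6000): -0.506173
I_{1,0} (trapezoid, 2 panels, h=0.3000): -0.526720
I_{2,0} (trapezoid, 4 panels, h=0.1500): -0.531808
I_{1,1} = -0.526720 + (-0.526720 − (-0.506173))/3 = -0.533569
I_{2,1} = -0.531808 + (-0.531808 − (-0.526720))/3 = -0.533504
I_{2,2} = -0.533504 + (-0.533504 − (-0.533569))/15 = -0.533500

-0.5335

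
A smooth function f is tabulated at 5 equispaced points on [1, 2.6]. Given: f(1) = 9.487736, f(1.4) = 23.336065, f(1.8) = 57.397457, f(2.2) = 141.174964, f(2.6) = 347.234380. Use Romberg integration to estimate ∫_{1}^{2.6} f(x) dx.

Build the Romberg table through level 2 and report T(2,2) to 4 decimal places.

T(0,0) (trapezoid, 1 panel, h=1.6000): 285.377693
T(1,0) (trapezoid, 2 panels, h=0.8000): 188.606812
T(2,0) (trapezoid, 4 panels, h=0.4000): 160.107818
T(1,1) = 188.606812 + (188.606812 − 285.377693)/3 = 156.349852
T(2,1) = 160.107818 + (160.107818 − 188.606812)/3 = 150.608153
T(2,2) = 150.608153 + (150.608153 − 156.349852)/15 = 150.225373

150.2254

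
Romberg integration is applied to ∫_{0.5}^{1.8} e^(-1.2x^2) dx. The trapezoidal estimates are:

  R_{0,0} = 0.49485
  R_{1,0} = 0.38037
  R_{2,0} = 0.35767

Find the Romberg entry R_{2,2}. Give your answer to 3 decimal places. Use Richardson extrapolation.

Richardson extrapolation on the trapezoidal column (denominator 4−1=3):
R_{1,1} = (4·0.38037 − 0.49485) / 3 = 0.34221
R_{2,1} = (4·0.35767 − 0.38037) / 3 = 0.35010
R_{2,2} = 0.35010 + (0.35010 − 0.34221)/15 = 0.35063
(Column j=1 coincides with Simpson's rule on the same nodes.)

0.351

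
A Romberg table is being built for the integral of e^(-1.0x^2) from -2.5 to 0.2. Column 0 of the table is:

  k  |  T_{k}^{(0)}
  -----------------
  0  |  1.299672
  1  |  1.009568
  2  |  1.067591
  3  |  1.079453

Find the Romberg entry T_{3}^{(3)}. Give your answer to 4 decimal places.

1.0829

Richardson extrapolation on the trapezoidal column (denominator 4−1=3):
T_{1}^{(1)} = 1.009568 + (1.009568 − 1.299672)/3 = 0.912867
T_{2}^{(1)} = 1.067591 + (1.067591 − 1.009568)/3 = 1.086932
T_{3}^{(1)} = 1.079453 + (1.079453 − 1.067591)/3 = 1.083407
T_{2}^{(2)} = (16·1.086932 − 0.912867) / 15 = 1.098536
T_{3}^{(2)} = (16·1.083407 − 1.086932) / 15 = 1.083172
T_{3}^{(3)} = 1.083172 + (1.083172 − 1.098536)/63 = 1.082928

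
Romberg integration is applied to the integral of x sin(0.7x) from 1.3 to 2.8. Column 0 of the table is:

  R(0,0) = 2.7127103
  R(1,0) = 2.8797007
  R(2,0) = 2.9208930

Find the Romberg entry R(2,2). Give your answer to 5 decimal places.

2.93457

Richardson extrapolation on the trapezoidal column (denominator 4−1=3):
R(1,1) = (4·2.8797007 − 2.7127103) / 3 = 2.9353642
R(2,1) = (4·2.9208930 − 2.8797007) / 3 = 2.9346238
R(2,2) = (16·2.9346238 − 2.9353642) / 15 = 2.9345744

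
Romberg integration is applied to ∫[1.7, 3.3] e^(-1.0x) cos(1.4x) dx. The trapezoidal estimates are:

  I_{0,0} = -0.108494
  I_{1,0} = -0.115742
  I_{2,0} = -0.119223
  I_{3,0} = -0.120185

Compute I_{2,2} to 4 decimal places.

-0.1205

Richardson extrapolation on the trapezoidal column (denominator 4−1=3):
I_{1,1} = (4·(-0.115742) − (-0.108494)) / 3 = -0.118158
I_{2,1} = (4·(-0.119223) − (-0.115742)) / 3 = -0.120383
I_{2,2} = -0.120383 + (-0.120383 − (-0.118158))/15 = -0.120531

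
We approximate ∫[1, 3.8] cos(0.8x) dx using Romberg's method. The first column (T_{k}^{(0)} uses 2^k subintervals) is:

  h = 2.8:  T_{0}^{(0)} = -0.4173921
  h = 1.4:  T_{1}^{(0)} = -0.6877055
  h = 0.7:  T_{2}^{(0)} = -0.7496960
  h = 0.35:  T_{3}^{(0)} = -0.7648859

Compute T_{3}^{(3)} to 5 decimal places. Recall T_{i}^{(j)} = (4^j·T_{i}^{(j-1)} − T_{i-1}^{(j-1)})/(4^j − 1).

T_{1}^{(1)} = -0.6877055 + (-0.6877055 − (-0.4173921))/3 = -0.7778100
T_{2}^{(1)} = -0.7496960 + (-0.7496960 − (-0.6877055))/3 = -0.7703595
T_{3}^{(1)} = (4·(-0.7648859) − (-0.7496960)) / 3 = -0.7699492
T_{2}^{(2)} = -0.7703595 + (-0.7703595 − (-0.7778100))/15 = -0.7698628
T_{3}^{(2)} = -0.7699492 + (-0.7699492 − (-0.7703595))/15 = -0.7699218
T_{3}^{(3)} = (64·(-0.7699218) − (-0.7698628)) / 63 = -0.7699227
(Column j=1 coincides with Simpson's rule on the same nodes.)

-0.76992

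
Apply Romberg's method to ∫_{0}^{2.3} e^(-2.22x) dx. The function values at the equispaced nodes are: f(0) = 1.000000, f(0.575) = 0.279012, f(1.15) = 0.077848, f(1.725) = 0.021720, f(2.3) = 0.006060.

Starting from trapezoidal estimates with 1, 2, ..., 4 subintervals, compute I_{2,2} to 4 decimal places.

I_{0,0} (trapezoid, 1 panel, h=2.3000): 1.156969
I_{1,0} (trapezoid, 2 panels, h=1.1500): 0.668010
I_{2,0} (trapezoid, 4 panels, h=0.5750): 0.506926
I_{1,1} = 0.668010 + (0.668010 − 1.156969)/3 = 0.505024
I_{2,1} = 0.506926 + (0.506926 − 0.668010)/3 = 0.453231
I_{2,2} = 0.453231 + (0.453231 − 0.505024)/15 = 0.449778

0.4498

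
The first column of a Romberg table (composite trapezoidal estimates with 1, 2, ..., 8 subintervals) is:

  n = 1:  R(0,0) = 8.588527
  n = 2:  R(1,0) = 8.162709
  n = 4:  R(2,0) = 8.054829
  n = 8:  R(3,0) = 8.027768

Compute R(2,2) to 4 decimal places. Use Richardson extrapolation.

R(1,1) = 8.162709 + (8.162709 − 8.588527)/3 = 8.020770
R(2,1) = 8.054829 + (8.054829 − 8.162709)/3 = 8.018869
R(2,2) = 8.018869 + (8.018869 − 8.020770)/15 = 8.018742

8.0187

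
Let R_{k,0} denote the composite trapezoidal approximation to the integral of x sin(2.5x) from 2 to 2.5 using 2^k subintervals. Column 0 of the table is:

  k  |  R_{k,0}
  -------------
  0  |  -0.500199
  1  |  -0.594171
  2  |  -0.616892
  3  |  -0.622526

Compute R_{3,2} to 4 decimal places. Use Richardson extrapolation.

Richardson extrapolation on the trapezoidal column (denominator 4−1=3):
R_{2,1} = -0.616892 + (-0.616892 − (-0.594171))/3 = -0.624466
R_{3,1} = (4·(-0.622526) − (-0.616892)) / 3 = -0.624404
R_{3,2} = -0.624404 + (-0.624404 − (-0.624466))/15 = -0.624400

-0.6244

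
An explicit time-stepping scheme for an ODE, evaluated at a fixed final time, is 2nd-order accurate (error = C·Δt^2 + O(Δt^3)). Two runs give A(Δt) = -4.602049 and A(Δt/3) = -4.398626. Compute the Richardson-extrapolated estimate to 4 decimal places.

Extrapolated value = (9·A(Δt/3) − A(Δt)) / (9 − 1)
= (9·(-4.398626) − (-4.602049)) / 8
= -34.985585 / 8 = -4.373198

-4.3732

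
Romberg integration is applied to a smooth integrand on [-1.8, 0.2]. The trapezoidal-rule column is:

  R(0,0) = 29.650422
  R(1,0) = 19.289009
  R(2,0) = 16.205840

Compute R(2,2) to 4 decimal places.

Richardson extrapolation on the trapezoidal column (denominator 4−1=3):
R(1,1) = 19.289009 + (19.289009 − 29.650422)/3 = 15.835205
R(2,1) = 16.205840 + (16.205840 − 19.289009)/3 = 15.178117
R(2,2) = (16·15.178117 − 15.835205) / 15 = 15.134311

15.1343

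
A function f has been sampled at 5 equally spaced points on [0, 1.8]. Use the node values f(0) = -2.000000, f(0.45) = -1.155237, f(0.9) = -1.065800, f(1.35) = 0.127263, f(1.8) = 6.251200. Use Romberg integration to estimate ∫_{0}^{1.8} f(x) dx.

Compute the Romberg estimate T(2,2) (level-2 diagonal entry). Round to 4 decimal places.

T(0,0) (trapezoid, 1 panel, h=1.8000): 3.826080
T(1,0) (trapezoid, 2 panels, h=0.9000): 0.953820
T(2,0) (trapezoid, 4 panels, h=0.4500): 0.014322
T(1,1) = 0.953820 + (0.953820 − 3.826080)/3 = -0.003600
T(2,1) = 0.014322 + (0.014322 − 0.953820)/3 = -0.298844
T(2,2) = -0.298844 + (-0.298844 − (-0.003600))/15 = -0.318527

-0.3185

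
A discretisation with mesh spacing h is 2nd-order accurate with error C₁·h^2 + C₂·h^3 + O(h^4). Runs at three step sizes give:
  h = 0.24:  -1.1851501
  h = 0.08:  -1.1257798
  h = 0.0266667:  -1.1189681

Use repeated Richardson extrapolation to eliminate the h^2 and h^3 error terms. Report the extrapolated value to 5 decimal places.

First eliminate the h^2 term (factor 3^2 = 9):
  B₁ = (9·(-1.1257798) − (-1.1851501))/8 = -1.1183585
  B₂ = (9·(-1.1189681) − (-1.1257798))/8 = -1.1181166
Then eliminate the h^3 term (factor 3^3 = 27):
  (27·(-1.1181166) − (-1.1183585))/26 = -1.1181073

-1.11811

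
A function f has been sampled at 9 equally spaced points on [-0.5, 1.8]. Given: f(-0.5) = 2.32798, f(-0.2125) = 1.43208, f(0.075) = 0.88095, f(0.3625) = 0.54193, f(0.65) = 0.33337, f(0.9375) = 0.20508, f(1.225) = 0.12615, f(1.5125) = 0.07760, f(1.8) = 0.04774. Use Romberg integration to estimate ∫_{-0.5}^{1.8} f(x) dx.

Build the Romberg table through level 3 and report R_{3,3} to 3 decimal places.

R_{0,0} (trapezoid, 1 panel, h=2.3000): 2.73208
R_{1,0} (trapezoid, 2 panels, h=1.1500): 1.74941
R_{2,0} (trapezoid, 4 panels, h=0.5750): 1.45379
R_{3,0} (trapezoid, 8 panels, h=0.2875): 1.37569
R_{1,1} = 1.74941 + (1.74941 − 2.73208)/3 = 1.42185
R_{2,1} = 1.45379 + (1.45379 − 1.74941)/3 = 1.35525
R_{3,1} = 1.37569 + (1.37569 − 1.45379)/3 = 1.34966
R_{2,2} = 1.35525 + (1.35525 − 1.42185)/15 = 1.35081
R_{3,2} = 1.34966 + (1.34966 − 1.35525)/15 = 1.34929
R_{3,3} = 1.34929 + (1.34929 − 1.35081)/63 = 1.34927

1.349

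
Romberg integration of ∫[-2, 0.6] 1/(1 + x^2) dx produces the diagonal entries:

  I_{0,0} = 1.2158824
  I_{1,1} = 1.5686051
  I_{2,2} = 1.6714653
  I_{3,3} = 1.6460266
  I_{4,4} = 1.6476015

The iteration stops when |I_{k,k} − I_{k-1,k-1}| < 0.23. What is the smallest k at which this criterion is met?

|I_{1,1} − I_{0,0}| = 0.3527227 ≥ 0.23
|I_{2,2} − I_{1,1}| = 0.1028602 < 0.23

k = 2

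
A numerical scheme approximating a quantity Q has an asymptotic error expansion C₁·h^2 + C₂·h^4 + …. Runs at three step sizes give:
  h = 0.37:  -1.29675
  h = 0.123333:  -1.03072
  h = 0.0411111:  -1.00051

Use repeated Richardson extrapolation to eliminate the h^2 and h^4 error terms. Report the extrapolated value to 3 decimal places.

First eliminate the h^2 term (factor 3^2 = 9):
  B₁ = (9·(-1.03072) − (-1.29675))/8 = -0.99747
  B₂ = (9·(-1.00051) − (-1.03072))/8 = -0.99673
Then eliminate the h^4 term (factor 3^4 = 81):
  (81·(-0.99673) − (-0.99747))/80 = -0.99672

-0.997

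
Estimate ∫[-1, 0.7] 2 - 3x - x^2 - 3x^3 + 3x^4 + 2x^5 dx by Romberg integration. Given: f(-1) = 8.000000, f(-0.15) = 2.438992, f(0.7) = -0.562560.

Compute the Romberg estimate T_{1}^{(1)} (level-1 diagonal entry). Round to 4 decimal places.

4.8715

T_{0}^{(0)} (trapezoid, 1 panel, h=1.7000): 6.321824
T_{1}^{(0)} (trapezoid, 2 panels, h=0.8500): 5.234055
T_{1}^{(1)} = 5.234055 + (5.234055 − 6.321824)/3 = 4.871465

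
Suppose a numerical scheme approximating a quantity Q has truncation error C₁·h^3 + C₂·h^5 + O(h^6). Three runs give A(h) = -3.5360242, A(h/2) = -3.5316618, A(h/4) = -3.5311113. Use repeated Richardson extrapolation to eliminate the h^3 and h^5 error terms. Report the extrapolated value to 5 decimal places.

First eliminate the h^3 term (factor 2^3 = 8):
  B₁ = (8·(-3.5316618) − (-3.5360242))/7 = -3.5310386
  B₂ = (8·(-3.5311113) − (-3.5316618))/7 = -3.5310327
Then eliminate the h^5 term (factor 2^5 = 32):
  (32·(-3.5310327) − (-3.5310386))/31 = -3.5310325

-3.53103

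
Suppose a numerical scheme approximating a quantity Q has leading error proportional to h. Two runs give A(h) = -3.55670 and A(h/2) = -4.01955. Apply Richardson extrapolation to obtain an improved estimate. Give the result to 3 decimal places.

The leading error scales as h; refining by a factor of 2 reduces it by 2^1 = 2.
Extrapolated value = (2·A(h/2) − A(h)) / (2 − 1)
= (2·(-4.01955) − (-3.55670)) / 1
= -4.48240 / 1 = -4.48240

-4.482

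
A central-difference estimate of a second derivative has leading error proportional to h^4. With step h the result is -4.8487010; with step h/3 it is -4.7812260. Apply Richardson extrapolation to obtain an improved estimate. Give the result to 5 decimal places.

-4.78038

The leading error scales as h^4; refining by a factor of 3 reduces it by 3^4 = 81.
Extrapolated value = (81·A(h/3) − A(h)) / (81 − 1)
= (81·(-4.7812260) − (-4.8487010)) / 80
= -382.4306050 / 80 = -4.7803826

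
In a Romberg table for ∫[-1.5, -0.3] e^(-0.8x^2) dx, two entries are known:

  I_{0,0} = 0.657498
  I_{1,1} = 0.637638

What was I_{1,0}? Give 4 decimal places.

0.6426

From I_{1,1} = (4·I_{1,0} − I_{0,0})/3, solve for I_{1,0}:
4·I_{1,0} = 3·0.637638 + 0.657498 = 2.570412
I_{1,0} = 0.642603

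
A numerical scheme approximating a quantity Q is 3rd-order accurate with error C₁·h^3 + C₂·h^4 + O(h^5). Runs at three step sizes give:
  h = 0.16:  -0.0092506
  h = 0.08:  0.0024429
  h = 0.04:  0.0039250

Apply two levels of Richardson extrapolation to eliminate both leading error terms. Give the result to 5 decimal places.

0.00414

First eliminate the h^3 term (factor 2^3 = 8):
  B₁ = (8·0.0024429 − (-0.0092506))/7 = 0.0041134
  B₂ = (8·0.0039250 − 0.0024429)/7 = 0.0041367
Then eliminate the h^4 term (factor 2^4 = 16):
  (16·0.0041367 − 0.0041134)/15 = 0.0041383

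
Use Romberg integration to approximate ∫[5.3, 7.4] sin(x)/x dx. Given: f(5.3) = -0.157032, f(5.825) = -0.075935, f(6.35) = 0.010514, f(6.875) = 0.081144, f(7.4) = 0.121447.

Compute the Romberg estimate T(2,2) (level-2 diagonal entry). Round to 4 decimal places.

0.0010

T(0,0) (trapezoid, 1 panel, h=2.1000): -0.037364
T(1,0) (trapezoid, 2 panels, h=1.0500): -0.007642
T(2,0) (trapezoid, 4 panels, h=0.5250): -0.001086
T(1,1) = -0.007642 + (-0.007642 − (-0.037364))/3 = 0.002265
T(2,1) = -0.001086 + (-0.001086 − (-0.007642))/3 = 0.001099
T(2,2) = 0.001099 + (0.001099 − 0.002265)/15 = 0.001021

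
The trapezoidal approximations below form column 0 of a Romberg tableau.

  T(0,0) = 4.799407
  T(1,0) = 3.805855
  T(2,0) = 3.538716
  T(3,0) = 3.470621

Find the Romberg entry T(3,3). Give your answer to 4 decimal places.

3.4478

T(1,1) = (4·3.805855 − 4.799407) / 3 = 3.474671
T(2,1) = 3.538716 + (3.538716 − 3.805855)/3 = 3.449670
T(3,1) = 3.470621 + (3.470621 − 3.538716)/3 = 3.447923
T(2,2) = 3.449670 + (3.449670 − 3.474671)/15 = 3.448003
T(3,2) = 3.447923 + (3.447923 − 3.449670)/15 = 3.447807
T(3,3) = (64·3.447807 − 3.448003) / 63 = 3.447804
(Column j=1 coincides with Simpson's rule on the same nodes.)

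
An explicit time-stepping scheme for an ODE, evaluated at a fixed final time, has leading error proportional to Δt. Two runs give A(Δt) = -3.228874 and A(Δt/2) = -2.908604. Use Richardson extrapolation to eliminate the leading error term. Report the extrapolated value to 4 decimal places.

The leading error scales as Δt; refining by a factor of 2 reduces it by 2^1 = 2.
Extrapolated value = (2·A(Δt/2) − A(Δt)) / (2 − 1)
= (2·(-2.908604) − (-3.228874)) / 1
= -2.588334 / 1 = -2.588334

-2.5883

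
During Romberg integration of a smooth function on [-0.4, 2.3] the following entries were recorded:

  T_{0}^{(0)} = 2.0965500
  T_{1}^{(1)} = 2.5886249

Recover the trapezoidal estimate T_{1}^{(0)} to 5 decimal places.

From T_{1}^{(1)} = (4·T_{1}^{(0)} − T_{0}^{(0)})/3, solve for T_{1}^{(0)}:
4·T_{1}^{(0)} = 3·2.5886249 + 2.0965500 = 9.8624247
T_{1}^{(0)} = 2.4656062

2.46561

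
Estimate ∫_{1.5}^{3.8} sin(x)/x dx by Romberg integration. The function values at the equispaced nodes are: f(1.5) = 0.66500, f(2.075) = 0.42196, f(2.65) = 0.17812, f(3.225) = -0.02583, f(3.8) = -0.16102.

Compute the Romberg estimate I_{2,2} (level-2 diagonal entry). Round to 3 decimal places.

0.469

I_{0,0} (trapezoid, 1 panel, h=2.3000): 0.57958
I_{1,0} (trapezoid, 2 panels, h=1.1500): 0.49463
I_{2,0} (trapezoid, 4 panels, h=0.5750): 0.47509
I_{1,1} = 0.49463 + (0.49463 − 0.57958)/3 = 0.46631
I_{2,1} = 0.47509 + (0.47509 − 0.49463)/3 = 0.46858
I_{2,2} = 0.46858 + (0.46858 − 0.46631)/15 = 0.46873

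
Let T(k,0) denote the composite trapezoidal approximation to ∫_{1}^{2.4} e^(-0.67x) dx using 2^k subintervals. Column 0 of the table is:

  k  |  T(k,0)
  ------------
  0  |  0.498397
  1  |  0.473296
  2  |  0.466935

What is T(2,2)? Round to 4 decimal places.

Richardson extrapolation on the trapezoidal column (denominator 4−1=3):
T(1,1) = (4·0.473296 − 0.498397) / 3 = 0.464929
T(2,1) = 0.466935 + (0.466935 − 0.473296)/3 = 0.464815
T(2,2) = 0.464815 + (0.464815 − 0.464929)/15 = 0.464807

0.4648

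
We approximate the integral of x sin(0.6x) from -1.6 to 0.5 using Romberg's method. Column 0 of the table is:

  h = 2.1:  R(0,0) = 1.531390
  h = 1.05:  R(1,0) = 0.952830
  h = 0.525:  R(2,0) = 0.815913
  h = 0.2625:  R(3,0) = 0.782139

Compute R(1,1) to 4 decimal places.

0.7600

R(1,1) = (4·0.952830 − 1.531390) / 3 = 0.759977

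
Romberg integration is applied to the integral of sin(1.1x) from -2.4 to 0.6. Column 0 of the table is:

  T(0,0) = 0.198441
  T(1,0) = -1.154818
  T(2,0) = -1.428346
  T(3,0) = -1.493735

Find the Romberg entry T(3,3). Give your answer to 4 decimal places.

-1.5153

Richardson extrapolation on the trapezoidal column (denominator 4−1=3):
T(1,1) = -1.154818 + (-1.154818 − 0.198441)/3 = -1.605904
T(2,1) = (4·(-1.428346) − (-1.154818)) / 3 = -1.519522
T(3,1) = (4·(-1.493735) − (-1.428346)) / 3 = -1.515531
T(2,2) = -1.519522 + (-1.519522 − (-1.605904))/15 = -1.513763
T(3,2) = (16·(-1.515531) − (-1.519522)) / 15 = -1.515265
T(3,3) = -1.515265 + (-1.515265 − (-1.513763))/63 = -1.515289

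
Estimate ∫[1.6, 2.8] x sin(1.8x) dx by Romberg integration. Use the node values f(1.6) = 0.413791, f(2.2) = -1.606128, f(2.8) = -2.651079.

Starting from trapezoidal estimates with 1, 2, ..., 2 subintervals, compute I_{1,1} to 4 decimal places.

I_{0,0} (trapezoid, 1 panel, h=1.2000): -1.342373
I_{1,0} (trapezoid, 2 panels, h=0.6000): -1.634863
I_{1,1} = -1.634863 + (-1.634863 − (-1.342373))/3 = -1.732360

-1.7324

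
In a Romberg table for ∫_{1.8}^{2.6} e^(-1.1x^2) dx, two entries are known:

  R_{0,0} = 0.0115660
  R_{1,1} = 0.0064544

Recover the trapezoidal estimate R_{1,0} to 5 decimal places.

From R_{1,1} = (4·R_{1,0} − R_{0,0})/3, solve for R_{1,0}:
4·R_{1,0} = 3·0.0064544 + 0.0115660 = 0.0309292
R_{1,0} = 0.0077323

0.00773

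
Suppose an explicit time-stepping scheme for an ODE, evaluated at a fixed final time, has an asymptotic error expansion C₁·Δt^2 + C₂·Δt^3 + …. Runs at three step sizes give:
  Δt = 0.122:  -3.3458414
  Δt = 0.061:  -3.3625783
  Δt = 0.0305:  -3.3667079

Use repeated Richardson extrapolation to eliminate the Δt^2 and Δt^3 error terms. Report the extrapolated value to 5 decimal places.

First eliminate the Δt^2 term (factor 2^2 = 4):
  B₁ = (4·(-3.3625783) − (-3.3458414))/3 = -3.3681573
  B₂ = (4·(-3.3667079) − (-3.3625783))/3 = -3.3680844
Then eliminate the Δt^3 term (factor 2^3 = 8):
  (8·(-3.3680844) − (-3.3681573))/7 = -3.3680740

-3.36807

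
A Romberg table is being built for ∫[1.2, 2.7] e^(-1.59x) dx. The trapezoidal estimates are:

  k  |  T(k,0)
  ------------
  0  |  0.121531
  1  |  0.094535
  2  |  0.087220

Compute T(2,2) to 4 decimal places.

0.0847

Richardson extrapolation on the trapezoidal column (denominator 4−1=3):
T(1,1) = (4·0.094535 − 0.121531) / 3 = 0.085536
T(2,1) = (4·0.087220 − 0.094535) / 3 = 0.084782
T(2,2) = 0.084782 + (0.084782 − 0.085536)/15 = 0.084732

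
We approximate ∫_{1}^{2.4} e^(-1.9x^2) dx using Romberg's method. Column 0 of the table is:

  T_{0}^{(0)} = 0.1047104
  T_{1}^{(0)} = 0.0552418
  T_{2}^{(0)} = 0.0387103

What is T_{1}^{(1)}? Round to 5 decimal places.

0.03875

Richardson extrapolation on the trapezoidal column (denominator 4−1=3):
T_{1}^{(1)} = (4·0.0552418 − 0.1047104) / 3 = 0.0387523
(Column j=1 coincides with Simpson's rule on the same nodes.)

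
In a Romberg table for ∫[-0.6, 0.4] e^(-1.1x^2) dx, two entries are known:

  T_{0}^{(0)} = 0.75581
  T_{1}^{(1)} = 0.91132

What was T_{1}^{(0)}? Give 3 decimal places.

0.872

From T_{1}^{(1)} = (4·T_{1}^{(0)} − T_{0}^{(0)})/3, solve for T_{1}^{(0)}:
4·T_{1}^{(0)} = 3·0.91132 + 0.75581 = 3.48977
T_{1}^{(0)} = 0.87244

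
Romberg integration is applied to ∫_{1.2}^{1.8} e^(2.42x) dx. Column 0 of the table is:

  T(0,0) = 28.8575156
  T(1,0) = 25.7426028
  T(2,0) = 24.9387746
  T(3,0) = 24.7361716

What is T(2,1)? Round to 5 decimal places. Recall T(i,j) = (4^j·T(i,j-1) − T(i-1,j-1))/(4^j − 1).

24.67083

T(2,1) = 24.9387746 + (24.9387746 − 25.7426028)/3 = 24.6708319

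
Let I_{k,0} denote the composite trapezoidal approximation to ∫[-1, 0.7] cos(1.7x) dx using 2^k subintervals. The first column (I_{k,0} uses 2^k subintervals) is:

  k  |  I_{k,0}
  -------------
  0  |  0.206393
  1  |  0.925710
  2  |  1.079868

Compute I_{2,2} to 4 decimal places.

1.1290

Richardson extrapolation on the trapezoidal column (denominator 4−1=3):
I_{1,1} = 0.925710 + (0.925710 − 0.206393)/3 = 1.165482
I_{2,1} = 1.079868 + (1.079868 − 0.925710)/3 = 1.131254
I_{2,2} = (16·1.131254 − 1.165482) / 15 = 1.128972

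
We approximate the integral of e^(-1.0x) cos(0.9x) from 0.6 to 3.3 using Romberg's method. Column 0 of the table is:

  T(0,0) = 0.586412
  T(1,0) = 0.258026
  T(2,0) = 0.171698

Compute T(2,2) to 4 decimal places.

T(1,1) = (4·0.258026 − 0.586412) / 3 = 0.148564
T(2,1) = (4·0.171698 − 0.258026) / 3 = 0.142922
T(2,2) = 0.142922 + (0.142922 − 0.148564)/15 = 0.142546

0.1425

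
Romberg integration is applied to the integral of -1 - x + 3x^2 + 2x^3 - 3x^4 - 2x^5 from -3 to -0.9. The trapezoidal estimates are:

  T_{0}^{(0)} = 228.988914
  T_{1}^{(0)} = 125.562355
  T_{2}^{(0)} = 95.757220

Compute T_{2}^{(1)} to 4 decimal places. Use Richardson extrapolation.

T_{2}^{(1)} = (4·95.757220 − 125.562355) / 3 = 85.822175
(Column j=1 coincides with Simpson's rule on the same nodes.)

85.8222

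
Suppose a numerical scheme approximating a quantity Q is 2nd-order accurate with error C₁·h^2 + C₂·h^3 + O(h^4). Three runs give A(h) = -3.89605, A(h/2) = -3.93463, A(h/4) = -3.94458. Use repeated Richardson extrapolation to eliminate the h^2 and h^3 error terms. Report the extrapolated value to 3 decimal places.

-3.948

First eliminate the h^2 term (factor 2^2 = 4):
  B₁ = (4·(-3.93463) − (-3.89605))/3 = -3.94749
  B₂ = (4·(-3.94458) − (-3.93463))/3 = -3.94790
Then eliminate the h^3 term (factor 2^3 = 8):
  (8·(-3.94790) − (-3.94749))/7 = -3.94796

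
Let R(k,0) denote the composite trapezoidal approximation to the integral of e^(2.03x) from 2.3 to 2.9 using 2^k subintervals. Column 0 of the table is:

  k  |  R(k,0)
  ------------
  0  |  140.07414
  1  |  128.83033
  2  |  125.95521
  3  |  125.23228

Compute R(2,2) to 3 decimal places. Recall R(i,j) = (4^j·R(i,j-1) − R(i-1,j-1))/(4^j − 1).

124.991

R(1,1) = (4·128.83033 − 140.07414) / 3 = 125.08239
R(2,1) = 125.95521 + (125.95521 − 128.83033)/3 = 124.99684
R(2,2) = (16·124.99684 − 125.08239) / 15 = 124.99114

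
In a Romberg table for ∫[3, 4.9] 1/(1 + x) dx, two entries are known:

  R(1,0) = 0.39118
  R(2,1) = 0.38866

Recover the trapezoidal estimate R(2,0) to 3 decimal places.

From R(2,1) = (4·R(2,0) − R(1,0))/3, solve for R(2,0):
4·R(2,0) = 3·0.38866 + 0.39118 = 1.55716
R(2,0) = 0.38929

0.389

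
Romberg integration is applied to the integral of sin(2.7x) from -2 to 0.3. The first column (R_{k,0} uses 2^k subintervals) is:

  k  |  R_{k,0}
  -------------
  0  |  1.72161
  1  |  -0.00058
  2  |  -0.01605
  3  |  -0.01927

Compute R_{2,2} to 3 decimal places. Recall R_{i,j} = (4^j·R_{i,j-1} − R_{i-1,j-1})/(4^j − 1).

0.016

R_{1,1} = (4·(-0.00058) − 1.72161) / 3 = -0.57464
R_{2,1} = -0.01605 + (-0.01605 − (-0.00058))/3 = -0.02121
R_{2,2} = -0.02121 + (-0.02121 − (-0.57464))/15 = 0.01569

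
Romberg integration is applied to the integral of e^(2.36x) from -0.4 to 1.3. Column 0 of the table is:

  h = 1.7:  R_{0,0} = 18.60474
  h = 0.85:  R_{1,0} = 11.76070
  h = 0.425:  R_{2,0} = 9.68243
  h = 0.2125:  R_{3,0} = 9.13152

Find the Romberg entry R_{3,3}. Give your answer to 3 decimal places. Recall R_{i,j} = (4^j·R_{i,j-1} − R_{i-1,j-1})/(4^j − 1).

8.945

R_{1,1} = (4·11.76070 − 18.60474) / 3 = 9.47935
R_{2,1} = 9.68243 + (9.68243 − 11.76070)/3 = 8.98967
R_{3,1} = (4·9.13152 − 9.68243) / 3 = 8.94788
R_{2,2} = 8.98967 + (8.98967 − 9.47935)/15 = 8.95702
R_{3,2} = (16·8.94788 − 8.98967) / 15 = 8.94509
R_{3,3} = (64·8.94509 − 8.95702) / 63 = 8.94490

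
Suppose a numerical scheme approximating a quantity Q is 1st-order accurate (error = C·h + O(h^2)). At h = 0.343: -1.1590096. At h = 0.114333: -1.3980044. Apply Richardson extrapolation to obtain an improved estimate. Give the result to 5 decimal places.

-1.51750

The leading error scales as h; refining by a factor of 3 reduces it by 3^1 = 3.
Extrapolated value = (3·A(h/3) − A(h)) / (3 − 1)
= (3·(-1.3980044) − (-1.1590096)) / 2
= -3.0350036 / 2 = -1.5175018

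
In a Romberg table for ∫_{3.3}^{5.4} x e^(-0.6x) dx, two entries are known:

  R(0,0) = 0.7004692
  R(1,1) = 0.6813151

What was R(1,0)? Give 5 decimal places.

From R(1,1) = (4·R(1,0) − R(0,0))/3, solve for R(1,0):
4·R(1,0) = 3·0.6813151 + 0.7004692 = 2.7444145
R(1,0) = 0.6861036

0.68610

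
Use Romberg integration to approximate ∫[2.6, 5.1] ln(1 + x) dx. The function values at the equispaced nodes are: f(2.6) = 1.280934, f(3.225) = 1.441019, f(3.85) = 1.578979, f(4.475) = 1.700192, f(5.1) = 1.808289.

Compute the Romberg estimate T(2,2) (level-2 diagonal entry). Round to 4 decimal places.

T(0,0) (trapezoid, 1 panel, h=2.5000): 3.861529
T(1,0) (trapezoid, 2 panels, h=1.2500): 3.904488
T(2,0) (trapezoid, 4 panels, h=0.6250): 3.915501
T(1,1) = 3.904488 + (3.904488 − 3.861529)/3 = 3.918808
T(2,1) = 3.915501 + (3.915501 − 3.904488)/3 = 3.919172
T(2,2) = 3.919172 + (3.919172 − 3.918808)/15 = 3.919196

3.9192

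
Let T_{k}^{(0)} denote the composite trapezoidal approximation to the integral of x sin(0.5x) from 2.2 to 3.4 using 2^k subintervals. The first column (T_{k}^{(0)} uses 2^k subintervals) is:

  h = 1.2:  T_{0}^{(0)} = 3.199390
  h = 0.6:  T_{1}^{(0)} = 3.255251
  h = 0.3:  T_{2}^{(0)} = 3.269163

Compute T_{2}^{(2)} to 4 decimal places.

Richardson extrapolation on the trapezoidal column (denominator 4−1=3):
T_{1}^{(1)} = 3.255251 + (3.255251 − 3.199390)/3 = 3.273871
T_{2}^{(1)} = (4·3.269163 − 3.255251) / 3 = 3.273800
T_{2}^{(2)} = (16·3.273800 − 3.273871) / 15 = 3.273795

3.2738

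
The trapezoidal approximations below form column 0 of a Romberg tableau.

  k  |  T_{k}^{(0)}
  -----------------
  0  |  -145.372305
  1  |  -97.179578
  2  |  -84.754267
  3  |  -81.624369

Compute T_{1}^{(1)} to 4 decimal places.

-81.1153

Richardson extrapolation on the trapezoidal column (denominator 4−1=3):
T_{1}^{(1)} = (4·(-97.179578) − (-145.372305)) / 3 = -81.115336
(Column j=1 coincides with Simpson's rule on the same nodes.)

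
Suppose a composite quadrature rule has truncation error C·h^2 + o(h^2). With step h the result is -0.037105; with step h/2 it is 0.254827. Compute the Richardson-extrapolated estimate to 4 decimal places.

The leading error scales as h^2; refining by a factor of 2 reduces it by 2^2 = 4.
Extrapolated value = (4·A(h/2) − A(h)) / (4 − 1)
= (4·0.254827 − (-0.037105)) / 3
= 1.056413 / 3 = 0.352138

0.3521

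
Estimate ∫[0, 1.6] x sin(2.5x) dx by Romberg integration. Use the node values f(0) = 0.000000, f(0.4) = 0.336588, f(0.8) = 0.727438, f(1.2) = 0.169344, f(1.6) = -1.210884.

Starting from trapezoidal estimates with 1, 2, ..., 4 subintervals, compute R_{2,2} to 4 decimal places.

0.2923

R_{0,0} (trapezoid, 1 panel, h=1.6000): -0.968707
R_{1,0} (trapezoid, 2 panels, h=0.8000): 0.097597
R_{2,0} (trapezoid, 4 panels, h=0.4000): 0.251171
R_{1,1} = 0.097597 + (0.097597 − (-0.968707))/3 = 0.453032
R_{2,1} = 0.251171 + (0.251171 − 0.097597)/3 = 0.302362
R_{2,2} = 0.302362 + (0.302362 − 0.453032)/15 = 0.292317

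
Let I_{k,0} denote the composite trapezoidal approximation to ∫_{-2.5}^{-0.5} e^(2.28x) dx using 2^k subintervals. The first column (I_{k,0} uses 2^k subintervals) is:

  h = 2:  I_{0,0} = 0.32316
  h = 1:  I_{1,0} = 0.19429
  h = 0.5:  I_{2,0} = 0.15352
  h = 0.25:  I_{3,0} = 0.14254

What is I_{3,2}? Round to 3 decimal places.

0.139

I_{2,1} = (4·0.15352 − 0.19429) / 3 = 0.13993
I_{3,1} = 0.14254 + (0.14254 − 0.15352)/3 = 0.13888
I_{3,2} = 0.13888 + (0.13888 − 0.13993)/15 = 0.13881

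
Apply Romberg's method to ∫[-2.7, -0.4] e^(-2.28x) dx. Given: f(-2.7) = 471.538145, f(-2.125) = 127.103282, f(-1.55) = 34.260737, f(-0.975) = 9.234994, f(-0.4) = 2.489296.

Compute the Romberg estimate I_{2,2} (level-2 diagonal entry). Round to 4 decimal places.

I_{0,0} (trapezoid, 1 panel, h=2.3000): 545.131557
I_{1,0} (trapezoid, 2 panels, h=1.1500): 311.965626
I_{2,0} (trapezoid, 4 panels, h=0.5750): 234.377322
I_{1,1} = 311.965626 + (311.965626 − 545.131557)/3 = 234.243649
I_{2,1} = 234.377322 + (234.377322 − 311.965626)/3 = 208.514554
I_{2,2} = 208.514554 + (208.514554 − 234.243649)/15 = 206.799281

206.7993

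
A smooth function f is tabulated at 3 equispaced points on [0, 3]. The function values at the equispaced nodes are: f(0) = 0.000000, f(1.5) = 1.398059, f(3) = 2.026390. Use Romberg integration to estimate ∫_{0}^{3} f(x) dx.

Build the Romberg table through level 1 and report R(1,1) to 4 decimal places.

R(0,0) (trapezoid, 1 panel, h=3.0000): 3.039585
R(1,0) (trapezoid, 2 panels, h=1.5000): 3.616881
R(1,1) = 3.616881 + (3.616881 − 3.039585)/3 = 3.809313

3.8093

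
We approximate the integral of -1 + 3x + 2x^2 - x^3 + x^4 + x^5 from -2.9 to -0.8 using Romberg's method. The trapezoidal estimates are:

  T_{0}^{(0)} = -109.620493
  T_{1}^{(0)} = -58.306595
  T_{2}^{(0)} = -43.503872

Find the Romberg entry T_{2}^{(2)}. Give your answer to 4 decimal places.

-38.3941

Richardson extrapolation on the trapezoidal column (denominator 4−1=3):
T_{1}^{(1)} = -58.306595 + (-58.306595 − (-109.620493))/3 = -41.201962
T_{2}^{(1)} = (4·(-43.503872) − (-58.306595)) / 3 = -38.569631
T_{2}^{(2)} = -38.569631 + (-38.569631 − (-41.201962))/15 = -38.394142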